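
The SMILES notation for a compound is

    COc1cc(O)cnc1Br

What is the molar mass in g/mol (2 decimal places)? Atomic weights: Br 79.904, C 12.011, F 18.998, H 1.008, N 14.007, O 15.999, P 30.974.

204.02 g/mol

First, the molecular formula is C6H6BrNO2 (counting implicit H from valence).
  Br: 1 × 79.904 = 79.904
  C: 6 × 12.011 = 72.066
  H: 6 × 1.008 = 6.048
  N: 1 × 14.007 = 14.007
  O: 2 × 15.999 = 31.998
Sum: 1×79.904 + 6×12.011 + 6×1.008 + 1×14.007 + 2×15.999 = 204.023 → 204.02 g/mol.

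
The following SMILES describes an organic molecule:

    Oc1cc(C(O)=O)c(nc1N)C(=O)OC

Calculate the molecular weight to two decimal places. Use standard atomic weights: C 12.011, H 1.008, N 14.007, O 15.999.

First, the molecular formula is C8H8N2O5 (counting implicit H from valence).
  C: 8 × 12.011 = 96.088
  H: 8 × 1.008 = 8.064
  N: 2 × 14.007 = 28.014
  O: 5 × 15.999 = 79.995
Sum: 8×12.011 + 8×1.008 + 2×14.007 + 5×15.999 = 212.161 → 212.16 g/mol.

212.16 g/mol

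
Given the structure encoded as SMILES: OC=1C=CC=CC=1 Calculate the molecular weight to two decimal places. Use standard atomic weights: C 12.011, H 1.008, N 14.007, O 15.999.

First, the molecular formula is C6H6O (counting implicit H from valence).
  C: 6 × 12.011 = 72.066
  H: 6 × 1.008 = 6.048
  O: 1 × 15.999 = 15.999
Sum: 6×12.011 + 6×1.008 + 1×15.999 = 94.113 → 94.11 g/mol.

94.11 g/mol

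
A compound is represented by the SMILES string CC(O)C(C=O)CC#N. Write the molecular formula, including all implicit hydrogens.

Walk through each heavy atom and fill implicit hydrogens from standard valence (C 4, N 3, O 2, S 2, halogen 1):
  atom 1: C, bond orders sum to 1 (valence 4) → 3 H
  atom 2: C, bond orders sum to 3 (valence 4) → 1 H
  atom 3: O, bond orders sum to 1 (valence 2) → 1 H
  atom 4: C, bond orders sum to 3 (valence 4) → 1 H
  atom 5: C, bond orders sum to 3 (valence 4) → 1 H
  atom 6: O, bond orders sum to 2 (valence 2) → 0 H
  atom 7: C, bond orders sum to 2 (valence 4) → 2 H
  atom 8: C, bond orders sum to 4 (valence 4) → 0 H
  atom 9: N, bond orders sum to 3 (valence 3) → 0 H
Totals → C:6, H:9, N:1, O:2.

C6H9NO2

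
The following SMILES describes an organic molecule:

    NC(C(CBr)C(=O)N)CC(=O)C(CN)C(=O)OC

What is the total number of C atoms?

10

Count every carbon token in the SMILES (each C, including those in ring-closure positions and inside branches).
Carbon count: 10.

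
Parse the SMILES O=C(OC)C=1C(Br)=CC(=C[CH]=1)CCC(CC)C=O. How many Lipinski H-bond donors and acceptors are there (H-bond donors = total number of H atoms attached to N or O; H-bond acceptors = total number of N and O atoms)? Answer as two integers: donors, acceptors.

Donors: find every N or O and count the H atoms it carries.
  atom 1 (O): bond orders sum to 2 → 0 H
  atom 3 (O): bond orders sum to 2 → 0 H
  atom 18 (O): bond orders sum to 2 → 0 H
Lipinski HBD = 0.
Acceptors: N atoms = 0, O atoms = 3 → HBA = 3.

0, 3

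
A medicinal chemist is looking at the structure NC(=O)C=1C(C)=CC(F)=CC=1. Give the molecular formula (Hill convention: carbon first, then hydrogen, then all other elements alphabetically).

C8H8FNO

Walk through each heavy atom and fill implicit hydrogens from standard valence (C 4, N 3, O 2, S 2, halogen 1):
  atom 1: N, bond orders sum to 1 (valence 3) → 2 H
  atom 2: C, bond orders sum to 4 (valence 4) → 0 H
  atom 3: O, bond orders sum to 2 (valence 2) → 0 H
  atom 4: C, bond orders sum to 4 (valence 4) → 0 H
  atom 5: C, bond orders sum to 4 (valence 4) → 0 H
  atom 6: C, bond orders sum to 1 (valence 4) → 3 H
  atom 7: C, bond orders sum to 3 (valence 4) → 1 H
  atom 8: C, bond orders sum to 4 (valence 4) → 0 H
  atom 9: F (halogen, monovalent) → 0 H
  atom 10: C, bond orders sum to 3 (valence 4) → 1 H
  atom 11: C, bond orders sum to 3 (valence 4) → 1 H
Totals → C:8, H:8, F:1, N:1, O:1.
In Hill order: C8H8FNO.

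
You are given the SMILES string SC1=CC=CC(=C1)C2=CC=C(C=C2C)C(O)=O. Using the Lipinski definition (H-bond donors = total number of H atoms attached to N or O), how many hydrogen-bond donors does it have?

1

Donors: find every N or O and count the H atoms it carries.
  atom 16 (O): bond orders sum to 1 → 1 H
  atom 17 (O): bond orders sum to 2 → 0 H
Lipinski HBD = 1.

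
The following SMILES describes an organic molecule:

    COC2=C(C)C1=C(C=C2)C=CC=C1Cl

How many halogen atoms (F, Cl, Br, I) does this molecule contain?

Halogen atoms appear at heavy-atom position 14 (1×Cl).
Other groups present: 1 ether.
Halogen count: 1.

1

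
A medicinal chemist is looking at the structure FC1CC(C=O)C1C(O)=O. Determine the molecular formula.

Walk through each heavy atom and fill implicit hydrogens from standard valence (C 4, N 3, O 2, S 2, halogen 1):
  atom 1: F (halogen, monovalent) → 0 H
  atom 2: C, bond orders sum to 3 (valence 4) → 1 H
  atom 3: C, bond orders sum to 2 (valence 4) → 2 H
  atom 4: C, bond orders sum to 3 (valence 4) → 1 H
  atom 5: C, bond orders sum to 3 (valence 4) → 1 H
  atom 6: O, bond orders sum to 2 (valence 2) → 0 H
  atom 7: C, bond orders sum to 3 (valence 4) → 1 H
  atom 8: C, bond orders sum to 4 (valence 4) → 0 H
  atom 9: O, bond orders sum to 1 (valence 2) → 1 H
  atom 10: O, bond orders sum to 2 (valence 2) → 0 H
Totals → C:6, H:7, F:1, O:3.
In Hill order: C6H7FO3.

C6H7FO3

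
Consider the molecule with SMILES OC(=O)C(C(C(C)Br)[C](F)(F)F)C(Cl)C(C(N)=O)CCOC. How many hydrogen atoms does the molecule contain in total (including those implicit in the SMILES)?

Walk through each heavy atom and fill implicit hydrogens from standard valence (C 4, N 3, O 2, S 2, halogen 1):
  atom 1: O, bond orders sum to 1 (valence 2) → 1 H
  atom 2: C, bond orders sum to 4 (valence 4) → 0 H
  atom 3: O, bond orders sum to 2 (valence 2) → 0 H
  atom 4: C, bond orders sum to 3 (valence 4) → 1 H
  atom 5: C, bond orders sum to 3 (valence 4) → 1 H
  atom 6: C, bond orders sum to 3 (valence 4) → 1 H
  atom 7: C, bond orders sum to 1 (valence 4) → 3 H
  atom 8: Br (halogen, monovalent) → 0 H
  atom 9: C with explicit H count 0
  atom 10: F (halogen, monovalent) → 0 H
  atom 11: F (halogen, monovalent) → 0 H
  atom 12: F (halogen, monovalent) → 0 H
  atom 13: C, bond orders sum to 3 (valence 4) → 1 H
  atom 14: Cl (halogen, monovalent) → 0 H
  atom 15: C, bond orders sum to 3 (valence 4) → 1 H
  atom 16: C, bond orders sum to 4 (valence 4) → 0 H
  atom 17: N, bond orders sum to 1 (valence 3) → 2 H
  atom 18: O, bond orders sum to 2 (valence 2) → 0 H
  atom 19: C, bond orders sum to 2 (valence 4) → 2 H
  atom 20: C, bond orders sum to 2 (valence 4) → 2 H
  atom 21: O, bond orders sum to 2 (valence 2) → 0 H
  atom 22: C, bond orders sum to 1 (valence 4) → 3 H
Total hydrogens: 18.

18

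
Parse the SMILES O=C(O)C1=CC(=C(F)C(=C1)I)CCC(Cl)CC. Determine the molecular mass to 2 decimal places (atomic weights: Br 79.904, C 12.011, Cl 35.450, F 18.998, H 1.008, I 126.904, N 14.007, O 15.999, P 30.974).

First, the molecular formula is C12H13ClFIO2 (counting implicit H from valence).
  C: 12 × 12.011 = 144.132
  Cl: 1 × 35.450 = 35.450
  F: 1 × 18.998 = 18.998
  H: 13 × 1.008 = 13.104
  I: 1 × 126.904 = 126.904
  O: 2 × 15.999 = 31.998
Sum: 12×12.011 + 1×35.450 + 1×18.998 + 13×1.008 + 1×126.904 + 2×15.999 = 370.586 → 370.59 g/mol.

370.59 g/mol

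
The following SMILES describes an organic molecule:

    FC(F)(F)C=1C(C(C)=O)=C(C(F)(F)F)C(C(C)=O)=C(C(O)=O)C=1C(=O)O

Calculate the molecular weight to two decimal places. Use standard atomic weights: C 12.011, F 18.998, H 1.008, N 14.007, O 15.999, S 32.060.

First, the molecular formula is C14H8F6O6 (counting implicit H from valence).
  C: 14 × 12.011 = 168.154
  F: 6 × 18.998 = 113.988
  H: 8 × 1.008 = 8.064
  O: 6 × 15.999 = 95.994
Sum: 14×12.011 + 6×18.998 + 8×1.008 + 6×15.999 = 386.200 → 386.20 g/mol.

386.20 g/mol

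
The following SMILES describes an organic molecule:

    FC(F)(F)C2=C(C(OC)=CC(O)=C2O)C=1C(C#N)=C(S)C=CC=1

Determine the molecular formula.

C15H10F3NO3S

Walk through each heavy atom and fill implicit hydrogens from standard valence (C 4, N 3, O 2, S 2, halogen 1):
  atom 1: F (halogen, monovalent) → 0 H
  atom 2: C, bond orders sum to 4 (valence 4) → 0 H
  atom 3: F (halogen, monovalent) → 0 H
  atom 4: F (halogen, monovalent) → 0 H
  atom 5: C, bond orders sum to 4 (valence 4) → 0 H
  atom 6: C, bond orders sum to 4 (valence 4) → 0 H
  atom 7: C, bond orders sum to 4 (valence 4) → 0 H
  atom 8: O, bond orders sum to 2 (valence 2) → 0 H
  atom 9: C, bond orders sum to 1 (valence 4) → 3 H
  atom 10: C, bond orders sum to 3 (valence 4) → 1 H
  atom 11: C, bond orders sum to 4 (valence 4) → 0 H
  atom 12: O, bond orders sum to 1 (valence 2) → 1 H
  atom 13: C, bond orders sum to 4 (valence 4) → 0 H
  atom 14: O, bond orders sum to 1 (valence 2) → 1 H
  atom 15: C, bond orders sum to 4 (valence 4) → 0 H
  atom 16: C, bond orders sum to 4 (valence 4) → 0 H
  atom 17: C, bond orders sum to 4 (valence 4) → 0 H
  atom 18: N, bond orders sum to 3 (valence 3) → 0 H
  atom 19: C, bond orders sum to 4 (valence 4) → 0 H
  atom 20: S, bond orders sum to 1 (valence 2) → 1 H
  atom 21: C, bond orders sum to 3 (valence 4) → 1 H
  atom 22: C, bond orders sum to 3 (valence 4) → 1 H
  atom 23: C, bond orders sum to 3 (valence 4) → 1 H
Totals → C:15, H:10, F:3, N:1, O:3, S:1.
In Hill order: C15H10F3NO3S.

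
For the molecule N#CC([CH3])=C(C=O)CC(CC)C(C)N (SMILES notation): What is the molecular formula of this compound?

C11H18N2O

Walk through each heavy atom and fill implicit hydrogens from standard valence (C 4, N 3, O 2, S 2, halogen 1):
  atom 1: N, bond orders sum to 3 (valence 3) → 0 H
  atom 2: C, bond orders sum to 4 (valence 4) → 0 H
  atom 3: C, bond orders sum to 4 (valence 4) → 0 H
  atom 4: C with explicit H count 3
  atom 5: C, bond orders sum to 4 (valence 4) → 0 H
  atom 6: C, bond orders sum to 3 (valence 4) → 1 H
  atom 7: O, bond orders sum to 2 (valence 2) → 0 H
  atom 8: C, bond orders sum to 2 (valence 4) → 2 H
  atom 9: C, bond orders sum to 3 (valence 4) → 1 H
  atom 10: C, bond orders sum to 2 (valence 4) → 2 H
  atom 11: C, bond orders sum to 1 (valence 4) → 3 H
  atom 12: C, bond orders sum to 3 (valence 4) → 1 H
  atom 13: C, bond orders sum to 1 (valence 4) → 3 H
  atom 14: N, bond orders sum to 1 (valence 3) → 2 H
Totals → C:11, H:18, N:2, O:1.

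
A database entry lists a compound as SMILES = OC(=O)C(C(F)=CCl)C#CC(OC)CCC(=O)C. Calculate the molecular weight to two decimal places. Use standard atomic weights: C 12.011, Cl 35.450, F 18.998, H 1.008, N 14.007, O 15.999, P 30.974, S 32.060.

First, the molecular formula is C12H14ClFO4 (counting implicit H from valence).
  C: 12 × 12.011 = 144.132
  Cl: 1 × 35.450 = 35.450
  F: 1 × 18.998 = 18.998
  H: 14 × 1.008 = 14.112
  O: 4 × 15.999 = 63.996
Sum: 12×12.011 + 1×35.450 + 1×18.998 + 14×1.008 + 4×15.999 = 276.688 → 276.69 g/mol.

276.69 g/mol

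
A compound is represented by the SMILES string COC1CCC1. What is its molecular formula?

Walk through each heavy atom and fill implicit hydrogens from standard valence (C 4, N 3, O 2, S 2, halogen 1):
  atom 1: C, bond orders sum to 1 (valence 4) → 3 H
  atom 2: O, bond orders sum to 2 (valence 2) → 0 H
  atom 3: C, bond orders sum to 3 (valence 4) → 1 H
  atom 4: C, bond orders sum to 2 (valence 4) → 2 H
  atom 5: C, bond orders sum to 2 (valence 4) → 2 H
  atom 6: C, bond orders sum to 2 (valence 4) → 2 H
Totals → C:5, H:10, O:1.

C5H10O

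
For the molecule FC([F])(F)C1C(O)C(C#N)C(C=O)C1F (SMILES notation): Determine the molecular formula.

Walk through each heavy atom and fill implicit hydrogens from standard valence (C 4, N 3, O 2, S 2, halogen 1):
  atom 1: F (halogen, monovalent) → 0 H
  atom 2: C, bond orders sum to 4 (valence 4) → 0 H
  atom 3: F with explicit H count 0
  atom 4: F (halogen, monovalent) → 0 H
  atom 5: C, bond orders sum to 3 (valence 4) → 1 H
  atom 6: C, bond orders sum to 3 (valence 4) → 1 H
  atom 7: O, bond orders sum to 1 (valence 2) → 1 H
  atom 8: C, bond orders sum to 3 (valence 4) → 1 H
  atom 9: C, bond orders sum to 4 (valence 4) → 0 H
  atom 10: N, bond orders sum to 3 (valence 3) → 0 H
  atom 11: C, bond orders sum to 3 (valence 4) → 1 H
  atom 12: C, bond orders sum to 3 (valence 4) → 1 H
  atom 13: O, bond orders sum to 2 (valence 2) → 0 H
  atom 14: C, bond orders sum to 3 (valence 4) → 1 H
  atom 15: F (halogen, monovalent) → 0 H
Totals → C:8, H:7, F:4, N:1, O:2.

C8H7F4NO2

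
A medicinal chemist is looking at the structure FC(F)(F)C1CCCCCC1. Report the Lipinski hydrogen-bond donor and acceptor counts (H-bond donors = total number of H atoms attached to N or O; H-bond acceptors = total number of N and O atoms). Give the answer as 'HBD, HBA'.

0, 0

Donors: find every N or O and count the H atoms it carries.
  (no N or O atoms present)
Lipinski HBD = 0.
Acceptors: N atoms = 0, O atoms = 0 → HBA = 0.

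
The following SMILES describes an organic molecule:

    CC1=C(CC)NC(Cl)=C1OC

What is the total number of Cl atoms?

Scan the SMILES for Cl atoms (remember two-letter symbols like Cl and Br are single atoms).
Chlorine count: 1.

1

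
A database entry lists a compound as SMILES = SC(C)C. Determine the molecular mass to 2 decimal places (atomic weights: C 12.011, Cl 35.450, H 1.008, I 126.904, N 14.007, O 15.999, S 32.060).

First, the molecular formula is C3H8S (counting implicit H from valence).
  C: 3 × 12.011 = 36.033
  H: 8 × 1.008 = 8.064
  S: 1 × 32.060 = 32.060
Sum: 3×12.011 + 8×1.008 + 1×32.060 = 76.157 → 76.16 g/mol.

76.16 g/mol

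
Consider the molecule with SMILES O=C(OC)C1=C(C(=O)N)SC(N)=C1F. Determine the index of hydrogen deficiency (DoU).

5

Degree of unsaturation = (number of rings) + (number of π bonds).
Ring closures in the SMILES: 1.
π bonds: 4 double bonds (each 1 DoU) → 4 DoU from unsaturation.
Total DoU = 1 + 4 = 5.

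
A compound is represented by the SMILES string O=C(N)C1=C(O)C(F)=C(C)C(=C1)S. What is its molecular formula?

Walk through each heavy atom and fill implicit hydrogens from standard valence (C 4, N 3, O 2, S 2, halogen 1):
  atom 1: O, bond orders sum to 2 (valence 2) → 0 H
  atom 2: C, bond orders sum to 4 (valence 4) → 0 H
  atom 3: N, bond orders sum to 1 (valence 3) → 2 H
  atom 4: C, bond orders sum to 4 (valence 4) → 0 H
  atom 5: C, bond orders sum to 4 (valence 4) → 0 H
  atom 6: O, bond orders sum to 1 (valence 2) → 1 H
  atom 7: C, bond orders sum to 4 (valence 4) → 0 H
  atom 8: F (halogen, monovalent) → 0 H
  atom 9: C, bond orders sum to 4 (valence 4) → 0 H
  atom 10: C, bond orders sum to 1 (valence 4) → 3 H
  atom 11: C, bond orders sum to 4 (valence 4) → 0 H
  atom 12: C, bond orders sum to 3 (valence 4) → 1 H
  atom 13: S, bond orders sum to 1 (valence 2) → 1 H
Totals → C:8, H:8, F:1, N:1, O:2, S:1.

C8H8FNO2S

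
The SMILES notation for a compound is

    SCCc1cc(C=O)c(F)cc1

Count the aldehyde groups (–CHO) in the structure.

1

The aldehyde motif appears at heavy-atom position 7 in the SMILES.
Other groups present: 1 thiol.
Aldehyde count: 1.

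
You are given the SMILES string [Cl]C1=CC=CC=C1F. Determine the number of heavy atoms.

8

Every atom symbol written in the SMILES (organic subset) is one heavy atom; implicit H are not written.
Heavy atoms by element → C:6, Cl:1, F:1.
Total: 8.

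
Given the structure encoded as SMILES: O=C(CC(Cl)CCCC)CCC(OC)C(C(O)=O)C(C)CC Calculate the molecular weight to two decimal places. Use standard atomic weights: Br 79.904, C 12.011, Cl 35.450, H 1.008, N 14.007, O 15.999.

334.88 g/mol

First, the molecular formula is C17H31ClO4 (counting implicit H from valence).
  C: 17 × 12.011 = 204.187
  Cl: 1 × 35.450 = 35.450
  H: 31 × 1.008 = 31.248
  O: 4 × 15.999 = 63.996
Sum: 17×12.011 + 1×35.450 + 31×1.008 + 4×15.999 = 334.881 → 334.88 g/mol.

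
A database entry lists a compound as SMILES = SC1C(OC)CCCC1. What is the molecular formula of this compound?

Walk through each heavy atom and fill implicit hydrogens from standard valence (C 4, N 3, O 2, S 2, halogen 1):
  atom 1: S, bond orders sum to 1 (valence 2) → 1 H
  atom 2: C, bond orders sum to 3 (valence 4) → 1 H
  atom 3: C, bond orders sum to 3 (valence 4) → 1 H
  atom 4: O, bond orders sum to 2 (valence 2) → 0 H
  atom 5: C, bond orders sum to 1 (valence 4) → 3 H
  atom 6: C, bond orders sum to 2 (valence 4) → 2 H
  atom 7: C, bond orders sum to 2 (valence 4) → 2 H
  atom 8: C, bond orders sum to 2 (valence 4) → 2 H
  atom 9: C, bond orders sum to 2 (valence 4) → 2 H
Totals → C:7, H:14, O:1, S:1.
In Hill order: C7H14OS.

C7H14OS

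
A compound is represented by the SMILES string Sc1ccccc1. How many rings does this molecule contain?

In SMILES, each pair of matching ring-closure digits denotes one ring-closing bond; the number of such bonds equals the number of independent rings.
Ring-closure bonds here: 1.

1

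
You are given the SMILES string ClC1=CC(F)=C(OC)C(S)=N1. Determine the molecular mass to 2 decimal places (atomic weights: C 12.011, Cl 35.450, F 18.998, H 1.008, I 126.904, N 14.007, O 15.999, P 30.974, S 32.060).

193.62 g/mol

First, the molecular formula is C6H5ClFNOS (counting implicit H from valence).
  C: 6 × 12.011 = 72.066
  Cl: 1 × 35.450 = 35.450
  F: 1 × 18.998 = 18.998
  H: 5 × 1.008 = 5.040
  N: 1 × 14.007 = 14.007
  O: 1 × 15.999 = 15.999
  S: 1 × 32.060 = 32.060
Sum: 6×12.011 + 1×35.450 + 1×18.998 + 5×1.008 + 1×14.007 + 1×15.999 + 1×32.060 = 193.620 → 193.62 g/mol.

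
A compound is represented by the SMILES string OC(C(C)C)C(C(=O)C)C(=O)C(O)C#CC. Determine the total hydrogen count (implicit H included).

18

Walk through each heavy atom and fill implicit hydrogens from standard valence (C 4, N 3, O 2, S 2, halogen 1):
  atom 1: O, bond orders sum to 1 (valence 2) → 1 H
  atom 2: C, bond orders sum to 3 (valence 4) → 1 H
  atom 3: C, bond orders sum to 3 (valence 4) → 1 H
  atom 4: C, bond orders sum to 1 (valence 4) → 3 H
  atom 5: C, bond orders sum to 1 (valence 4) → 3 H
  atom 6: C, bond orders sum to 3 (valence 4) → 1 H
  atom 7: C, bond orders sum to 4 (valence 4) → 0 H
  atom 8: O, bond orders sum to 2 (valence 2) → 0 H
  atom 9: C, bond orders sum to 1 (valence 4) → 3 H
  atom 10: C, bond orders sum to 4 (valence 4) → 0 H
  atom 11: O, bond orders sum to 2 (valence 2) → 0 H
  atom 12: C, bond orders sum to 3 (valence 4) → 1 H
  atom 13: O, bond orders sum to 1 (valence 2) → 1 H
  atom 14: C, bond orders sum to 4 (valence 4) → 0 H
  atom 15: C, bond orders sum to 4 (valence 4) → 0 H
  atom 16: C, bond orders sum to 1 (valence 4) → 3 H
Total hydrogens: 18.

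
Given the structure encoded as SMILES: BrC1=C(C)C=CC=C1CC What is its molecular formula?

Walk through each heavy atom and fill implicit hydrogens from standard valence (C 4, N 3, O 2, S 2, halogen 1):
  atom 1: Br (halogen, monovalent) → 0 H
  atom 2: C, bond orders sum to 4 (valence 4) → 0 H
  atom 3: C, bond orders sum to 4 (valence 4) → 0 H
  atom 4: C, bond orders sum to 1 (valence 4) → 3 H
  atom 5: C, bond orders sum to 3 (valence 4) → 1 H
  atom 6: C, bond orders sum to 3 (valence 4) → 1 H
  atom 7: C, bond orders sum to 3 (valence 4) → 1 H
  atom 8: C, bond orders sum to 4 (valence 4) → 0 H
  atom 9: C, bond orders sum to 2 (valence 4) → 2 H
  atom 10: C, bond orders sum to 1 (valence 4) → 3 H
Totals → C:9, H:11, Br:1.
In Hill order: C9H11Br.

C9H11Br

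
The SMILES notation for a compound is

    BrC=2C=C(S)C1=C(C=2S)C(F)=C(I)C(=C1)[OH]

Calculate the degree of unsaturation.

Degree of unsaturation = (number of rings) + (number of π bonds).
Ring closures in the SMILES: 2.
π bonds: 5 double bonds (each 1 DoU) → 5 DoU from unsaturation.
Total DoU = 2 + 5 = 7.

7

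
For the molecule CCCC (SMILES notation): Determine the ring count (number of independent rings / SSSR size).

0

In SMILES, each pair of matching ring-closure digits denotes one ring-closing bond; the number of such bonds equals the number of independent rings.
Ring-closure bonds here: 0.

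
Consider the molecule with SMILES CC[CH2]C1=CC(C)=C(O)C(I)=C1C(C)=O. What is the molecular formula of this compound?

C12H15IO2

Walk through each heavy atom and fill implicit hydrogens from standard valence (C 4, N 3, O 2, S 2, halogen 1):
  atom 1: C, bond orders sum to 1 (valence 4) → 3 H
  atom 2: C, bond orders sum to 2 (valence 4) → 2 H
  atom 3: C with explicit H count 2
  atom 4: C, bond orders sum to 4 (valence 4) → 0 H
  atom 5: C, bond orders sum to 3 (valence 4) → 1 H
  atom 6: C, bond orders sum to 4 (valence 4) → 0 H
  atom 7: C, bond orders sum to 1 (valence 4) → 3 H
  atom 8: C, bond orders sum to 4 (valence 4) → 0 H
  atom 9: O, bond orders sum to 1 (valence 2) → 1 H
  atom 10: C, bond orders sum to 4 (valence 4) → 0 H
  atom 11: I (halogen, monovalent) → 0 H
  atom 12: C, bond orders sum to 4 (valence 4) → 0 H
  atom 13: C, bond orders sum to 4 (valence 4) → 0 H
  atom 14: C, bond orders sum to 1 (valence 4) → 3 H
  atom 15: O, bond orders sum to 2 (valence 2) → 0 H
Totals → C:12, H:15, I:1, O:2.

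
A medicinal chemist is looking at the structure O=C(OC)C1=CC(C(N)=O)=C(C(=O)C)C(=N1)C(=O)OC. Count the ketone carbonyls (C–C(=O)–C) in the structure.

The ketone motif appears at heavy-atom position 12 in the SMILES.
Other groups present: 1 amide, 2 ester.
Ketone count: 1.

1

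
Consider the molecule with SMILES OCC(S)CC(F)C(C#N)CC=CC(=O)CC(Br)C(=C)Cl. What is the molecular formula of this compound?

C14H18BrClFNO2S

Walk through each heavy atom and fill implicit hydrogens from standard valence (C 4, N 3, O 2, S 2, halogen 1):
  atom 1: O, bond orders sum to 1 (valence 2) → 1 H
  atom 2: C, bond orders sum to 2 (valence 4) → 2 H
  atom 3: C, bond orders sum to 3 (valence 4) → 1 H
  atom 4: S, bond orders sum to 1 (valence 2) → 1 H
  atom 5: C, bond orders sum to 2 (valence 4) → 2 H
  atom 6: C, bond orders sum to 3 (valence 4) → 1 H
  atom 7: F (halogen, monovalent) → 0 H
  atom 8: C, bond orders sum to 3 (valence 4) → 1 H
  atom 9: C, bond orders sum to 4 (valence 4) → 0 H
  atom 10: N, bond orders sum to 3 (valence 3) → 0 H
  atom 11: C, bond orders sum to 2 (valence 4) → 2 H
  atom 12: C, bond orders sum to 3 (valence 4) → 1 H
  atom 13: C, bond orders sum to 3 (valence 4) → 1 H
  atom 14: C, bond orders sum to 4 (valence 4) → 0 H
  atom 15: O, bond orders sum to 2 (valence 2) → 0 H
  atom 16: C, bond orders sum to 2 (valence 4) → 2 H
  atom 17: C, bond orders sum to 3 (valence 4) → 1 H
  atom 18: Br (halogen, monovalent) → 0 H
  atom 19: C, bond orders sum to 4 (valence 4) → 0 H
  atom 20: C, bond orders sum to 2 (valence 4) → 2 H
  atom 21: Cl (halogen, monovalent) → 0 H
Totals → C:14, H:18, Br:1, Cl:1, F:1, N:1, O:2, S:1.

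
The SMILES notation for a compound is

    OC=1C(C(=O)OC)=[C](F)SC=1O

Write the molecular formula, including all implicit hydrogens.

C6H5FO4S

Walk through each heavy atom and fill implicit hydrogens from standard valence (C 4, N 3, O 2, S 2, halogen 1):
  atom 1: O, bond orders sum to 1 (valence 2) → 1 H
  atom 2: C, bond orders sum to 4 (valence 4) → 0 H
  atom 3: C, bond orders sum to 4 (valence 4) → 0 H
  atom 4: C, bond orders sum to 4 (valence 4) → 0 H
  atom 5: O, bond orders sum to 2 (valence 2) → 0 H
  atom 6: O, bond orders sum to 2 (valence 2) → 0 H
  atom 7: C, bond orders sum to 1 (valence 4) → 3 H
  atom 8: C with explicit H count 0
  atom 9: F (halogen, monovalent) → 0 H
  atom 10: S, bond orders sum to 2 (valence 2) → 0 H
  atom 11: C, bond orders sum to 4 (valence 4) → 0 H
  atom 12: O, bond orders sum to 1 (valence 2) → 1 H
Totals → C:6, H:5, F:1, O:4, S:1.
In Hill order: C6H5FO4S.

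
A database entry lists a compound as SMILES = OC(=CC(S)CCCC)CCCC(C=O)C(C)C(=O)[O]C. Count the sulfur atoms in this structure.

1

Scan the SMILES for S atoms (remember two-letter symbols like Cl and Br are single atoms).
Sulfur count: 1.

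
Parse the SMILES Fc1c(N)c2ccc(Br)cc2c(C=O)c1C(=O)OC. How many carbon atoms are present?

Count every carbon token in the SMILES (each C, including those in ring-closure positions and inside branches).
Carbon count: 13.

13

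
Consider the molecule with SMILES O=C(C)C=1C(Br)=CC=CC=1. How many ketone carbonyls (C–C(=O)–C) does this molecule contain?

The ketone motif appears at heavy-atom position 2 in the SMILES.
Ketone count: 1.

1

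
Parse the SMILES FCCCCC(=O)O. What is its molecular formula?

C5H9FO2

Walk through each heavy atom and fill implicit hydrogens from standard valence (C 4, N 3, O 2, S 2, halogen 1):
  atom 1: F (halogen, monovalent) → 0 H
  atom 2: C, bond orders sum to 2 (valence 4) → 2 H
  atom 3: C, bond orders sum to 2 (valence 4) → 2 H
  atom 4: C, bond orders sum to 2 (valence 4) → 2 H
  atom 5: C, bond orders sum to 2 (valence 4) → 2 H
  atom 6: C, bond orders sum to 4 (valence 4) → 0 H
  atom 7: O, bond orders sum to 2 (valence 2) → 0 H
  atom 8: O, bond orders sum to 1 (valence 2) → 1 H
Totals → C:5, H:9, F:1, O:2.
In Hill order: C5H9FO2.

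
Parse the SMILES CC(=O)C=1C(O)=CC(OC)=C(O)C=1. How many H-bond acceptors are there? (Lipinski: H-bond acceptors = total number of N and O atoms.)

4

N atoms: 0; O atoms: 4.
Lipinski HBA = 0 + 4 = 4.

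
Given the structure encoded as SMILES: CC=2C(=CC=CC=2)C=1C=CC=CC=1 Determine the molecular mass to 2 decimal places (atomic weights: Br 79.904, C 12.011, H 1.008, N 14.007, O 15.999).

168.24 g/mol

First, the molecular formula is C13H12 (counting implicit H from valence).
  C: 13 × 12.011 = 156.143
  H: 12 × 1.008 = 12.096
Sum: 13×12.011 + 12×1.008 = 168.239 → 168.24 g/mol.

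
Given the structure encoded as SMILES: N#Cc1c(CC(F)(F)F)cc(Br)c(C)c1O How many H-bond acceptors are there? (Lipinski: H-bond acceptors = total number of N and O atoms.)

2

N atoms: 1; O atoms: 1.
Lipinski HBA = 1 + 1 = 2.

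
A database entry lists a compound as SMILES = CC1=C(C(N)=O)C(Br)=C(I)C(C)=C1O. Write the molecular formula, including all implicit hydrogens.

C9H9BrINO2

Walk through each heavy atom and fill implicit hydrogens from standard valence (C 4, N 3, O 2, S 2, halogen 1):
  atom 1: C, bond orders sum to 1 (valence 4) → 3 H
  atom 2: C, bond orders sum to 4 (valence 4) → 0 H
  atom 3: C, bond orders sum to 4 (valence 4) → 0 H
  atom 4: C, bond orders sum to 4 (valence 4) → 0 H
  atom 5: N, bond orders sum to 1 (valence 3) → 2 H
  atom 6: O, bond orders sum to 2 (valence 2) → 0 H
  atom 7: C, bond orders sum to 4 (valence 4) → 0 H
  atom 8: Br (halogen, monovalent) → 0 H
  atom 9: C, bond orders sum to 4 (valence 4) → 0 H
  atom 10: I (halogen, monovalent) → 0 H
  atom 11: C, bond orders sum to 4 (valence 4) → 0 H
  atom 12: C, bond orders sum to 1 (valence 4) → 3 H
  atom 13: C, bond orders sum to 4 (valence 4) → 0 H
  atom 14: O, bond orders sum to 1 (valence 2) → 1 H
Totals → C:9, H:9, Br:1, I:1, N:1, O:2.
In Hill order: C9H9BrINO2.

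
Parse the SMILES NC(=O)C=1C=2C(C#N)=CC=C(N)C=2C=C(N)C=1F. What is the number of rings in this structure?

In SMILES, each pair of matching ring-closure digits denotes one ring-closing bond; the number of such bonds equals the number of independent rings.
Ring-closure bonds here: 2.

2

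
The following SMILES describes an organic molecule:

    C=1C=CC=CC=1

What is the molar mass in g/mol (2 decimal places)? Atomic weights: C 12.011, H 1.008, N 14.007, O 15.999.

78.11 g/mol

First, the molecular formula is C6H6 (counting implicit H from valence).
  C: 6 × 12.011 = 72.066
  H: 6 × 1.008 = 6.048
Sum: 6×12.011 + 6×1.008 = 78.114 → 78.11 g/mol.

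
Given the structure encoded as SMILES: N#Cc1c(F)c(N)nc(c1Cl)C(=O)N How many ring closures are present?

In SMILES, each pair of matching ring-closure digits denotes one ring-closing bond; the number of such bonds equals the number of independent rings.
Ring-closure bonds here: 1.

1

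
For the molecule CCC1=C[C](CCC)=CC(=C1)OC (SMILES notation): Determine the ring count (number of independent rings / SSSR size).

In SMILES, each pair of matching ring-closure digits denotes one ring-closing bond; the number of such bonds equals the number of independent rings.
Ring-closure bonds here: 1.

1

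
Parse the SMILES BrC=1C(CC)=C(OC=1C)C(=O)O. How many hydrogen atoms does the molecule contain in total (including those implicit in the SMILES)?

9

Walk through each heavy atom and fill implicit hydrogens from standard valence (C 4, N 3, O 2, S 2, halogen 1):
  atom 1: Br (halogen, monovalent) → 0 H
  atom 2: C, bond orders sum to 4 (valence 4) → 0 H
  atom 3: C, bond orders sum to 4 (valence 4) → 0 H
  atom 4: C, bond orders sum to 2 (valence 4) → 2 H
  atom 5: C, bond orders sum to 1 (valence 4) → 3 H
  atom 6: C, bond orders sum to 4 (valence 4) → 0 H
  atom 7: O, bond orders sum to 2 (valence 2) → 0 H
  atom 8: C, bond orders sum to 4 (valence 4) → 0 H
  atom 9: C, bond orders sum to 1 (valence 4) → 3 H
  atom 10: C, bond orders sum to 4 (valence 4) → 0 H
  atom 11: O, bond orders sum to 2 (valence 2) → 0 H
  atom 12: O, bond orders sum to 1 (valence 2) → 1 H
Total hydrogens: 9.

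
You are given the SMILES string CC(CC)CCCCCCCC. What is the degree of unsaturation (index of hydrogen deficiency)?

Degree of unsaturation = (number of rings) + (number of π bonds).
Ring closures in the SMILES: 0.
π bonds: none → 0 DoU from unsaturation.
Total DoU = 0 + 0 = 0.

0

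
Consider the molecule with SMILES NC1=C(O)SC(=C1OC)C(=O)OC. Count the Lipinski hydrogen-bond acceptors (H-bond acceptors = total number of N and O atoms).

5

N atoms: 1; O atoms: 4.
Lipinski HBA = 1 + 4 = 5.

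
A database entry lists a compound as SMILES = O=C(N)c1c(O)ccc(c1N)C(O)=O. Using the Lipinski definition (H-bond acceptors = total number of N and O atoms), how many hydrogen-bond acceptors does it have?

N atoms: 2; O atoms: 4.
Lipinski HBA = 2 + 4 = 6.

6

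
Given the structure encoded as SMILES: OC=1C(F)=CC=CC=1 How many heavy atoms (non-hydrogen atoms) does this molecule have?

8

Every atom symbol written in the SMILES (organic subset) is one heavy atom; implicit H are not written.
Heavy atoms by element → C:6, F:1, O:1.
Total: 8.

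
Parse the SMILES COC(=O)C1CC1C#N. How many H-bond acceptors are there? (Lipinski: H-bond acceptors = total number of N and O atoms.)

N atoms: 1; O atoms: 2.
Lipinski HBA = 1 + 2 = 3.

3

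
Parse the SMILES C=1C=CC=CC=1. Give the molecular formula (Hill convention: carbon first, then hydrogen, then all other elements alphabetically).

C6H6

Walk through each heavy atom and fill implicit hydrogens from standard valence (C 4, N 3, O 2, S 2, halogen 1):
  atom 1: C, bond orders sum to 3 (valence 4) → 1 H
  atom 2: C, bond orders sum to 3 (valence 4) → 1 H
  atom 3: C, bond orders sum to 3 (valence 4) → 1 H
  atom 4: C, bond orders sum to 3 (valence 4) → 1 H
  atom 5: C, bond orders sum to 3 (valence 4) → 1 H
  atom 6: C, bond orders sum to 3 (valence 4) → 1 H
Totals → C:6, H:6.
In Hill order: C6H6.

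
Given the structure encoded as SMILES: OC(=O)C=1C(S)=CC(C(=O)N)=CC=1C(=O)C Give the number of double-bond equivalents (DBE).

Degree of unsaturation = (number of rings) + (number of π bonds).
Ring closures in the SMILES: 1.
π bonds: 6 double bonds (each 1 DoU) → 6 DoU from unsaturation.
Total DoU = 1 + 6 = 7.

7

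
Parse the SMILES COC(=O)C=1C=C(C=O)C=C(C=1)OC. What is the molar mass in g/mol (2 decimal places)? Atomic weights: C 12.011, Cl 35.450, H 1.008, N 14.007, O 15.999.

First, the molecular formula is C10H10O4 (counting implicit H from valence).
  C: 10 × 12.011 = 120.110
  H: 10 × 1.008 = 10.080
  O: 4 × 15.999 = 63.996
Sum: 10×12.011 + 10×1.008 + 4×15.999 = 194.186 → 194.19 g/mol.

194.19 g/mol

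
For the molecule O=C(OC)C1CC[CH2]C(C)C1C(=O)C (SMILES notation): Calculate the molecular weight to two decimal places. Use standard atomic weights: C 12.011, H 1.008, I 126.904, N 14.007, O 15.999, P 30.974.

198.26 g/mol

First, the molecular formula is C11H18O3 (counting implicit H from valence).
  C: 11 × 12.011 = 132.121
  H: 18 × 1.008 = 18.144
  O: 3 × 15.999 = 47.997
Sum: 11×12.011 + 18×1.008 + 3×15.999 = 198.262 → 198.26 g/mol.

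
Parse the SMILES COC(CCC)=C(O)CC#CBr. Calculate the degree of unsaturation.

3

Molecular formula: C9H13BrO2.
DoU = (2C + 2 + N − H − X) / 2, where X is the halogen count and O/S are ignored.
    = (2·9 + 2 + 0 − 13 − 1) / 2 = 6 / 2 = 3.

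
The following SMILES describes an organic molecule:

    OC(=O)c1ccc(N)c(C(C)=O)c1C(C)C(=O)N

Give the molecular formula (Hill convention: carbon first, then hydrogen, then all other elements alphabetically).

Walk through each heavy atom and fill implicit hydrogens from standard valence (C 4, N 3, O 2, S 2, halogen 1); for lowercase aromatic atoms, an aromatic c carries 1 H when it has two neighbours and 0 H with three, and aromatic n carries 0 H:
  atom 1: O, bond orders sum to 1 (valence 2) → 1 H
  atom 2: C, bond orders sum to 4 (valence 4) → 0 H
  atom 3: O, bond orders sum to 2 (valence 2) → 0 H
  atom 4: aromatic c, 3 neighbours → 0 H
  atom 5: aromatic c, 2 neighbours → 1 H
  atom 6: aromatic c, 2 neighbours → 1 H
  atom 7: aromatic c, 3 neighbours → 0 H
  atom 8: N, bond orders sum to 1 (valence 3) → 2 H
  atom 9: aromatic c, 3 neighbours → 0 H
  atom 10: C, bond orders sum to 4 (valence 4) → 0 H
  atom 11: C, bond orders sum to 1 (valence 4) → 3 H
  atom 12: O, bond orders sum to 2 (valence 2) → 0 H
  atom 13: aromatic c, 3 neighbours → 0 H
  atom 14: C, bond orders sum to 3 (valence 4) → 1 H
  atom 15: C, bond orders sum to 1 (valence 4) → 3 H
  atom 16: C, bond orders sum to 4 (valence 4) → 0 H
  atom 17: O, bond orders sum to 2 (valence 2) → 0 H
  atom 18: N, bond orders sum to 1 (valence 3) → 2 H
Totals → C:12, H:14, N:2, O:4.
In Hill order: C12H14N2O4.

C12H14N2O4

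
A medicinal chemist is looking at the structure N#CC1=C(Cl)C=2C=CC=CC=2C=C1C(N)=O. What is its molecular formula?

C12H7ClN2O

Walk through each heavy atom and fill implicit hydrogens from standard valence (C 4, N 3, O 2, S 2, halogen 1):
  atom 1: N, bond orders sum to 3 (valence 3) → 0 H
  atom 2: C, bond orders sum to 4 (valence 4) → 0 H
  atom 3: C, bond orders sum to 4 (valence 4) → 0 H
  atom 4: C, bond orders sum to 4 (valence 4) → 0 H
  atom 5: Cl (halogen, monovalent) → 0 H
  atom 6: C, bond orders sum to 4 (valence 4) → 0 H
  atom 7: C, bond orders sum to 3 (valence 4) → 1 H
  atom 8: C, bond orders sum to 3 (valence 4) → 1 H
  atom 9: C, bond orders sum to 3 (valence 4) → 1 H
  atom 10: C, bond orders sum to 3 (valence 4) → 1 H
  atom 11: C, bond orders sum to 4 (valence 4) → 0 H
  atom 12: C, bond orders sum to 3 (valence 4) → 1 H
  atom 13: C, bond orders sum to 4 (valence 4) → 0 H
  atom 14: C, bond orders sum to 4 (valence 4) → 0 H
  atom 15: N, bond orders sum to 1 (valence 3) → 2 H
  atom 16: O, bond orders sum to 2 (valence 2) → 0 H
Totals → C:12, H:7, Cl:1, N:2, O:1.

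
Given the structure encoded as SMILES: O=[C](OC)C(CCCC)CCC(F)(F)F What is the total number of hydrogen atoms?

Walk through each heavy atom and fill implicit hydrogens from standard valence (C 4, N 3, O 2, S 2, halogen 1):
  atom 1: O, bond orders sum to 2 (valence 2) → 0 H
  atom 2: C with explicit H count 0
  atom 3: O, bond orders sum to 2 (valence 2) → 0 H
  atom 4: C, bond orders sum to 1 (valence 4) → 3 H
  atom 5: C, bond orders sum to 3 (valence 4) → 1 H
  atom 6: C, bond orders sum to 2 (valence 4) → 2 H
  atom 7: C, bond orders sum to 2 (valence 4) → 2 H
  atom 8: C, bond orders sum to 2 (valence 4) → 2 H
  atom 9: C, bond orders sum to 1 (valence 4) → 3 H
  atom 10: C, bond orders sum to 2 (valence 4) → 2 H
  atom 11: C, bond orders sum to 2 (valence 4) → 2 H
  atom 12: C, bond orders sum to 4 (valence 4) → 0 H
  atom 13: F (halogen, monovalent) → 0 H
  atom 14: F (halogen, monovalent) → 0 H
  atom 15: F (halogen, monovalent) → 0 H
Total hydrogens: 17.

17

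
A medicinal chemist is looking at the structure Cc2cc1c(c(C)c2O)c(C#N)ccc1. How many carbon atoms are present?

Count every carbon token in the SMILES (each C, including those in ring-closure positions and inside branches).
Carbon count: 13.

13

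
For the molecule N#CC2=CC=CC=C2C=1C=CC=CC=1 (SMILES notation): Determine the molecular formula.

C13H9N

Walk through each heavy atom and fill implicit hydrogens from standard valence (C 4, N 3, O 2, S 2, halogen 1):
  atom 1: N, bond orders sum to 3 (valence 3) → 0 H
  atom 2: C, bond orders sum to 4 (valence 4) → 0 H
  atom 3: C, bond orders sum to 4 (valence 4) → 0 H
  atom 4: C, bond orders sum to 3 (valence 4) → 1 H
  atom 5: C, bond orders sum to 3 (valence 4) → 1 H
  atom 6: C, bond orders sum to 3 (valence 4) → 1 H
  atom 7: C, bond orders sum to 3 (valence 4) → 1 H
  atom 8: C, bond orders sum to 4 (valence 4) → 0 H
  atom 9: C, bond orders sum to 4 (valence 4) → 0 H
  atom 10: C, bond orders sum to 3 (valence 4) → 1 H
  atom 11: C, bond orders sum to 3 (valence 4) → 1 H
  atom 12: C, bond orders sum to 3 (valence 4) → 1 H
  atom 13: C, bond orders sum to 3 (valence 4) → 1 H
  atom 14: C, bond orders sum to 3 (valence 4) → 1 H
Totals → C:13, H:9, N:1.
In Hill order: C13H9N.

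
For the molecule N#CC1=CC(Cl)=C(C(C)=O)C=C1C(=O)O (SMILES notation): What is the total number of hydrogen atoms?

Walk through each heavy atom and fill implicit hydrogens from standard valence (C 4, N 3, O 2, S 2, halogen 1):
  atom 1: N, bond orders sum to 3 (valence 3) → 0 H
  atom 2: C, bond orders sum to 4 (valence 4) → 0 H
  atom 3: C, bond orders sum to 4 (valence 4) → 0 H
  atom 4: C, bond orders sum to 3 (valence 4) → 1 H
  atom 5: C, bond orders sum to 4 (valence 4) → 0 H
  atom 6: Cl (halogen, monovalent) → 0 H
  atom 7: C, bond orders sum to 4 (valence 4) → 0 H
  atom 8: C, bond orders sum to 4 (valence 4) → 0 H
  atom 9: C, bond orders sum to 1 (valence 4) → 3 H
  atom 10: O, bond orders sum to 2 (valence 2) → 0 H
  atom 11: C, bond orders sum to 3 (valence 4) → 1 H
  atom 12: C, bond orders sum to 4 (valence 4) → 0 H
  atom 13: C, bond orders sum to 4 (valence 4) → 0 H
  atom 14: O, bond orders sum to 2 (valence 2) → 0 H
  atom 15: O, bond orders sum to 1 (valence 2) → 1 H
Total hydrogens: 6.

6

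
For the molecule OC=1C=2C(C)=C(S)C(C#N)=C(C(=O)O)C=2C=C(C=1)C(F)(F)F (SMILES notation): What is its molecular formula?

C14H8F3NO3S

Walk through each heavy atom and fill implicit hydrogens from standard valence (C 4, N 3, O 2, S 2, halogen 1):
  atom 1: O, bond orders sum to 1 (valence 2) → 1 H
  atom 2: C, bond orders sum to 4 (valence 4) → 0 H
  atom 3: C, bond orders sum to 4 (valence 4) → 0 H
  atom 4: C, bond orders sum to 4 (valence 4) → 0 H
  atom 5: C, bond orders sum to 1 (valence 4) → 3 H
  atom 6: C, bond orders sum to 4 (valence 4) → 0 H
  atom 7: S, bond orders sum to 1 (valence 2) → 1 H
  atom 8: C, bond orders sum to 4 (valence 4) → 0 H
  atom 9: C, bond orders sum to 4 (valence 4) → 0 H
  atom 10: N, bond orders sum to 3 (valence 3) → 0 H
  atom 11: C, bond orders sum to 4 (valence 4) → 0 H
  atom 12: C, bond orders sum to 4 (valence 4) → 0 H
  atom 13: O, bond orders sum to 2 (valence 2) → 0 H
  atom 14: O, bond orders sum to 1 (valence 2) → 1 H
  atom 15: C, bond orders sum to 4 (valence 4) → 0 H
  atom 16: C, bond orders sum to 3 (valence 4) → 1 H
  atom 17: C, bond orders sum to 4 (valence 4) → 0 H
  atom 18: C, bond orders sum to 3 (valence 4) → 1 H
  atom 19: C, bond orders sum to 4 (valence 4) → 0 H
  atom 20: F (halogen, monovalent) → 0 H
  atom 21: F (halogen, monovalent) → 0 H
  atom 22: F (halogen, monovalent) → 0 H
Totals → C:14, H:8, F:3, N:1, O:3, S:1.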